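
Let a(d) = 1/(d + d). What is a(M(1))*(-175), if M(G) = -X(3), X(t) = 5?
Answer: 35/2 ≈ 17.500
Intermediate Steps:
M(G) = -5 (M(G) = -1*5 = -5)
a(d) = 1/(2*d)
a(M(1))*(-175) = ((½)/(-5))*(-175) = ((½)*(-⅕))*(-175) = -⅒*(-175) = 35/2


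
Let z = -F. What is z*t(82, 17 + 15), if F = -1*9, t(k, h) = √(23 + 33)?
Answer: 18*√14 ≈ 67.350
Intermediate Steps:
t(k, h) = 2*√14 (t(k, h) = √56 = 2*√14)
F = -9
z = 9 (z = -1*(-9) = 9)
z*t(82, 17 + 15) = 9*(2*√14) = 18*√14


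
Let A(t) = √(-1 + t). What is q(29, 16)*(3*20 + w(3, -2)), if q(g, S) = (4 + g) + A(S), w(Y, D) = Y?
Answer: 2079 + 63*√15 ≈ 2323.0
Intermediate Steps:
q(g, S) = 4 + g + √(-1 + S) (q(g, S) = (4 + g) + √(-1 + S) = 4 + g + √(-1 + S))
q(29, 16)*(3*20 + w(3, -2)) = (4 + 29 + √(-1 + 16))*(3*20 + 3) = (4 + 29 + √15)*(60 + 3) = (33 + √15)*63 = 2079 + 63*√15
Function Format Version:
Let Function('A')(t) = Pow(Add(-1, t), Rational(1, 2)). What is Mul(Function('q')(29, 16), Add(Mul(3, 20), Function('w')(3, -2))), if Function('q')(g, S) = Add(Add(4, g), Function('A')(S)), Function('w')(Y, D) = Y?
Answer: Add(2079, Mul(63, Pow(15, Rational(1, 2)))) ≈ 2323.0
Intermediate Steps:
Function('q')(g, S) = Add(4, g, Pow(Add(-1, S), Rational(1, 2))) (Function('q')(g, S) = Add(Add(4, g), Pow(Add(-1, S), Rational(1, 2))) = Add(4, g, Pow(Add(-1, S), Rational(1, 2))))
Mul(Function('q')(29, 16), Add(Mul(3, 20), Function('w')(3, -2))) = Mul(Add(4, 29, Pow(Add(-1, 16), Rational(1, 2))), Add(Mul(3, 20), 3)) = Mul(Add(4, 29, Pow(15, Rational(1, 2))), Add(60, 3)) = Mul(Add(33, Pow(15, Rational(1, 2))), 63) = Add(2079, Mul(63, Pow(15, Rational(1, 2))))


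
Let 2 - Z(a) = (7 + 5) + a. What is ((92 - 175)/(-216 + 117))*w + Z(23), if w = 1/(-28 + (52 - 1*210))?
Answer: -607745/18414 ≈ -33.005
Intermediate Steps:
w = -1/186 (w = 1/(-28 + (52 - 210)) = 1/(-28 - 158) = 1/(-186) = -1/186 ≈ -0.0053763)
Z(a) = -10 - a (Z(a) = 2 - ((7 + 5) + a) = 2 - (12 + a) = 2 + (-12 - a) = -10 - a)
((92 - 175)/(-216 + 117))*w + Z(23) = ((92 - 175)/(-216 + 117))*(-1/186) + (-10 - 1*23) = -83/(-99)*(-1/186) + (-10 - 23) = -83*(-1/99)*(-1/186) - 33 = (83/99)*(-1/186) - 33 = -83/18414 - 33 = -607745/18414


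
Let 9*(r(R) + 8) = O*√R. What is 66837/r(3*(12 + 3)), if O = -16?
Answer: 601533/88 - 200511*√5/44 ≈ -3354.3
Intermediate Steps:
r(R) = -8 - 16*√R/9 (r(R) = -8 + (-16*√R)/9 = -8 - 16*√R/9)
66837/r(3*(12 + 3)) = 66837/(-8 - 16*√3*√(12 + 3)/9) = 66837/(-8 - 16*3*√5/9) = 66837/(-8 - 16*√5/3)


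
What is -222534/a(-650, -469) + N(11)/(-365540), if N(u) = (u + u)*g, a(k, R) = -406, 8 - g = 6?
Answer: 1452590366/2650165 ≈ 548.11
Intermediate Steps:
g = 2 (g = 8 - 1*6 = 8 - 6 = 2)
N(u) = 4*u (N(u) = (u + u)*2 = (2*u)*2 = 4*u)
-222534/a(-650, -469) + N(11)/(-365540) = -222534/(-406) + (4*11)/(-365540) = -222534*(-1/406) + 44*(-1/365540) = 111267/203 - 11/91385 = 1452590366/2650165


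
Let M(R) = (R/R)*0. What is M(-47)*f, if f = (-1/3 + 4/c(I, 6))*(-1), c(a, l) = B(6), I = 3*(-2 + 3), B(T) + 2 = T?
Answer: 0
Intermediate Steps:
B(T) = -2 + T
M(R) = 0 (M(R) = 1*0 = 0)
I = 3 (I = 3*1 = 3)
c(a, l) = 4 (c(a, l) = -2 + 6 = 4)
f = -⅔ (f = (-1/3 + 4/4)*(-1) = (-1*⅓ + 4*(¼))*(-1) = (-⅓ + 1)*(-1) = (⅔)*(-1) = -⅔ ≈ -0.66667)
M(-47)*f = 0*(-⅔) = 0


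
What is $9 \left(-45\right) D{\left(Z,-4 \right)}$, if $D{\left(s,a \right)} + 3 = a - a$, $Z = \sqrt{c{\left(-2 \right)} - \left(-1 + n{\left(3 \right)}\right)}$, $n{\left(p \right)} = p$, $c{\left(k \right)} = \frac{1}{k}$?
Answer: $1215$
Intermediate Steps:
$Z = \frac{i \sqrt{10}}{2}$ ($Z = \sqrt{\frac{1}{-2} + \left(1 - 3\right)} = \sqrt{- \frac{1}{2} + \left(1 - 3\right)} = \sqrt{- \frac{1}{2} - 2} = \sqrt{- \frac{5}{2}} = \frac{i \sqrt{10}}{2} \approx 1.5811 i$)
$D{\left(s,a \right)} = -3$ ($D{\left(s,a \right)} = -3 + \left(a - a\right) = -3 + 0 = -3$)
$9 \left(-45\right) D{\left(Z,-4 \right)} = 9 \left(-45\right) \left(-3\right) = \left(-405\right) \left(-3\right) = 1215$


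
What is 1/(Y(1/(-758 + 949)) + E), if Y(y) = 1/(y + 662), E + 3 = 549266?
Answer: 126443/69450461700 ≈ 1.8206e-6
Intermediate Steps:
E = 549263 (E = -3 + 549266 = 549263)
Y(y) = 1/(662 + y)
1/(Y(1/(-758 + 949)) + E) = 1/(1/(662 + 1/(-758 + 949)) + 549263) = 1/(1/(662 + 1/191) + 549263) = 1/(1/(126443/191) + 549263) = 1/(191/126443 + 549263) = 1/(69450461700/126443) = 126443/69450461700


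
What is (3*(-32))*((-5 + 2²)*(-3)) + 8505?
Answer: 8217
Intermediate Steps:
(3*(-32))*((-5 + 2²)*(-3)) + 8505 = -96*(-5 + 4)*(-3) + 8505 = -(-96)*(-3) + 8505 = -96*3 + 8505 = -288 + 8505 = 8217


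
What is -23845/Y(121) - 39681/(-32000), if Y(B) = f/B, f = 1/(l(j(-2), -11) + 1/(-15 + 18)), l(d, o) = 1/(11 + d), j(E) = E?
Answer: -369311002871/288000 ≈ -1.2823e+6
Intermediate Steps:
f = 9/4 (f = 1/(1/(11 - 2) + 1/(-15 + 18)) = 1/(1/9 + 1/3) = 1/(⅑ + ⅓) = 1/(4/9) = 9/4 ≈ 2.2500)
Y(B) = 9/(4*B)
-23845/Y(121) - 39681/(-32000) = -23845/((9/4)/121) - 39681/(-32000) = -23845/((9/4)*(1/121)) - 39681*(-1/32000) = -23845/9/484 + 39681/32000 = -23845*484/9 + 39681/32000 = -11540980/9 + 39681/32000 = -369311002871/288000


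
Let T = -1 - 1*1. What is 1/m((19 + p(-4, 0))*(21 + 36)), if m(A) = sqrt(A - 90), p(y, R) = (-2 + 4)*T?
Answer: sqrt(85)/255 ≈ 0.036155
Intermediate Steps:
T = -2 (T = -1 - 1 = -2)
p(y, R) = -4 (p(y, R) = (-2 + 4)*(-2) = 2*(-2) = -4)
m(A) = sqrt(-90 + A)
1/m((19 + p(-4, 0))*(21 + 36)) = 1/(sqrt(-90 + (19 - 4)*(21 + 36))) = 1/(sqrt(-90 + 15*57)) = 1/(sqrt(-90 + 855)) = 1/(sqrt(765)) = 1/(3*sqrt(85)) = sqrt(85)/255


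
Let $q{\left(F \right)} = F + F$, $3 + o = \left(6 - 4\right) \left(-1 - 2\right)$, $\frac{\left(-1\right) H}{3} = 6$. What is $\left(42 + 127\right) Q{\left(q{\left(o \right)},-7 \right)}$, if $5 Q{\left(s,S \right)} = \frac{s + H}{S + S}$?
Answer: $\frac{3042}{35} \approx 86.914$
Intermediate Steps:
$H = -18$ ($H = \left(-3\right) 6 = -18$)
$o = -9$ ($o = -3 + \left(6 - 4\right) \left(-1 - 2\right) = -3 + 2 \left(-3\right) = -3 - 6 = -9$)
$q{\left(F \right)} = 2 F$
$Q{\left(s,S \right)} = \frac{-18 + s}{10 S}$ ($Q{\left(s,S \right)} = \frac{\left(s - 18\right) \frac{1}{S + S}}{5} = \frac{\left(-18 + s\right) \frac{1}{2 S}}{5} = \frac{\frac{1}{2} \frac{1}{S} \left(-18 + s\right)}{5} = \frac{-18 + s}{10 S}$)
$\left(42 + 127\right) Q{\left(q{\left(o \right)},-7 \right)} = \left(42 + 127\right) \frac{-18 + 2 \left(-9\right)}{10 \left(-7\right)} = 169 \cdot \frac{1}{10} \left(- \frac{1}{7}\right) \left(-18 - 18\right) = 169 \cdot \frac{1}{10} \left(- \frac{1}{7}\right) \left(-36\right) = 169 \cdot \frac{18}{35} = \frac{3042}{35}$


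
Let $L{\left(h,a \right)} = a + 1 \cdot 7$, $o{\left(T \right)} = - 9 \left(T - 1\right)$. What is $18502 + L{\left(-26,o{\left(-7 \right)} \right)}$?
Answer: $18581$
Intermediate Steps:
$o{\left(T \right)} = 9 - 9 T$ ($o{\left(T \right)} = - 9 \left(-1 + T\right) = 9 - 9 T$)
$L{\left(h,a \right)} = 7 + a$ ($L{\left(h,a \right)} = a + 7 = 7 + a$)
$18502 + L{\left(-26,o{\left(-7 \right)} \right)} = 18502 + \left(7 + \left(9 - -63\right)\right) = 18502 + \left(7 + \left(9 + 63\right)\right) = 18502 + \left(7 + 72\right) = 18502 + 79 = 18581$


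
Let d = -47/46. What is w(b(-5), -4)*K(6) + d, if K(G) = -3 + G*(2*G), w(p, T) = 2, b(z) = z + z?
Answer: 6301/46 ≈ 136.98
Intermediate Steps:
d = -47/46 (d = -47*1/46 = -47/46 ≈ -1.0217)
b(z) = 2*z
K(G) = -3 + 2*G²
w(b(-5), -4)*K(6) + d = 2*(-3 + 2*6²) - 47/46 = 2*(-3 + 2*36) - 47/46 = 2*(-3 + 72) - 47/46 = 2*69 - 47/46 = 138 - 47/46 = 6301/46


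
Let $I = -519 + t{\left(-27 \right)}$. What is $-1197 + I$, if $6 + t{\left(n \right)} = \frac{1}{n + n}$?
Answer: $- \frac{92989}{54} \approx -1722.0$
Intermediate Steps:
$t{\left(n \right)} = -6 + \frac{1}{2 n}$ ($t{\left(n \right)} = -6 + \frac{1}{n + n} = -6 + \frac{1}{2 n}$)
$I = - \frac{28351}{54}$ ($I = -519 - \left(6 - \frac{1}{2 \left(-27\right)}\right) = -519 + \left(-6 + \frac{1}{2} \left(- \frac{1}{27}\right)\right) = -519 - \frac{325}{54} = - \frac{28351}{54} \approx -525.02$)
$-1197 + I = -1197 - \frac{28351}{54} = - \frac{92989}{54}$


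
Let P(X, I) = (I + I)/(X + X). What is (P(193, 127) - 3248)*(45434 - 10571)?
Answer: -21849932031/193 ≈ -1.1321e+8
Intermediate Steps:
P(X, I) = I/X (P(X, I) = (2*I)/((2*X)) = (2*I)*(1/(2*X)) = I/X)
(P(193, 127) - 3248)*(45434 - 10571) = (127/193 - 3248)*(45434 - 10571) = (127*(1/193) - 3248)*34863 = (127/193 - 3248)*34863 = -626737/193*34863 = -21849932031/193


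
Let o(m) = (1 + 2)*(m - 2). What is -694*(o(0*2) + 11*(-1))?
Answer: 11798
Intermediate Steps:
o(m) = -6 + 3*m (o(m) = 3*(-2 + m) = -6 + 3*m)
-694*(o(0*2) + 11*(-1)) = -694*((-6 + 3*(0*2)) + 11*(-1)) = -694*((-6 + 3*0) - 11) = -694*((-6 + 0) - 11) = -694*(-6 - 11) = -694*(-17) = 11798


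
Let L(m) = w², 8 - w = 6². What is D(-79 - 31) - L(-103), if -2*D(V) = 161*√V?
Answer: -784 - 161*I*√110/2 ≈ -784.0 - 844.29*I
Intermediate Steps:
D(V) = -161*√V/2
w = -28 (w = 8 - 1*6² = 8 - 1*36 = 8 - 36 = -28)
L(m) = 784 (L(m) = (-28)² = 784)
D(-79 - 31) - L(-103) = -161*√(-79 - 31)/2 - 1*784 = -161*I*√110/2 - 784 = -784 - 161*I*√110/2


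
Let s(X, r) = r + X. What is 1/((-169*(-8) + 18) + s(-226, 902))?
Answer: 1/2046 ≈ 0.00048876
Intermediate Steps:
s(X, r) = X + r
1/((-169*(-8) + 18) + s(-226, 902)) = 1/((-169*(-8) + 18) + (-226 + 902)) = 1/((1352 + 18) + 676) = 1/(1370 + 676) = 1/2046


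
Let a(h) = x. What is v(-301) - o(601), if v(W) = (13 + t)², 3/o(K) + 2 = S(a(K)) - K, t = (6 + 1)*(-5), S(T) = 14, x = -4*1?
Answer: 285079/589 ≈ 484.00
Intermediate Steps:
x = -4
a(h) = -4
t = -35 (t = 7*(-5) = -35)
o(K) = 3/(12 - K) (o(K) = 3/(-2 + (14 - K)) = 3/(12 - K))
v(W) = 484 (v(W) = (13 - 35)² = (-22)² = 484)
v(-301) - o(601) = 484 - (-3)/(-12 + 601) = 484 - (-3)/589 = 484 - 1*(-3/589) = 484 + 3/589 = 285079/589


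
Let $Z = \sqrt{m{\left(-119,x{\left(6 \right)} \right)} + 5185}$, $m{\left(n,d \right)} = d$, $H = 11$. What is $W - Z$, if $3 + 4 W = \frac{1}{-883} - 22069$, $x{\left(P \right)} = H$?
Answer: $- \frac{19489577}{3532} - 2 \sqrt{1299} \approx -5590.1$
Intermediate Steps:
$x{\left(P \right)} = 11$
$Z = 2 \sqrt{1299}$ ($Z = \sqrt{11 + 5185} = \sqrt{5196} = 2 \sqrt{1299} \approx 72.083$)
$W = - \frac{19489577}{3532}$ ($W = - \frac{3}{4} + \frac{\frac{1}{-883} - 22069}{4} = - \frac{3}{4} + \frac{- \frac{1}{883} - 22069}{4} = - \frac{3}{4} + \frac{1}{4} \left(- \frac{19486928}{883}\right) = - \frac{3}{4} - \frac{4871732}{883} = - \frac{19489577}{3532} \approx -5518.0$)
$W - Z = - \frac{19489577}{3532} - 2 \sqrt{1299}$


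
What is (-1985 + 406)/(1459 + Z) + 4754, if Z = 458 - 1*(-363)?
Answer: 10837541/2280 ≈ 4753.3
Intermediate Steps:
Z = 821 (Z = 458 + 363 = 821)
(-1985 + 406)/(1459 + Z) + 4754 = (-1985 + 406)/(1459 + 821) + 4754 = -1579/2280 + 4754 = 10837541/2280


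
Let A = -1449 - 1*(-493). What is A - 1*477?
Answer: -1433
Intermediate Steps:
A = -956 (A = -1449 + 493 = -956)
A - 1*477 = -956 - 1*477 = -956 - 477 = -1433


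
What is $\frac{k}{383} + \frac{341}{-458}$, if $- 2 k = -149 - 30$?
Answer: $- \frac{44806}{87707} \approx -0.51086$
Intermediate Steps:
$k = \frac{179}{2}$ ($k = - \frac{-149 - 30}{2} = \left(- \frac{1}{2}\right) \left(-179\right) = \frac{179}{2} \approx 89.5$)
$\frac{k}{383} + \frac{341}{-458} = \frac{179}{2 \cdot 383} + \frac{341}{-458} = \frac{179}{2} \cdot \frac{1}{383} + 341 \left(- \frac{1}{458}\right) = \frac{179}{766} - \frac{341}{458} = - \frac{44806}{87707}$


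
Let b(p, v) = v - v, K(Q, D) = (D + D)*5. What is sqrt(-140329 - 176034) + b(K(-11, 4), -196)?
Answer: I*sqrt(316363) ≈ 562.46*I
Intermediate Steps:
K(Q, D) = 10*D (K(Q, D) = (2*D)*5 = 10*D)
b(p, v) = 0
sqrt(-140329 - 176034) + b(K(-11, 4), -196) = sqrt(-140329 - 176034) + 0 = sqrt(-316363) + 0 = I*sqrt(316363) + 0 = I*sqrt(316363)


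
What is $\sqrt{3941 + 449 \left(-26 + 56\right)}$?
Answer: $\sqrt{17411} \approx 131.95$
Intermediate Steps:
$\sqrt{3941 + 449 \left(-26 + 56\right)} = \sqrt{3941 + 449 \cdot 30} = \sqrt{3941 + 13470} = \sqrt{17411}$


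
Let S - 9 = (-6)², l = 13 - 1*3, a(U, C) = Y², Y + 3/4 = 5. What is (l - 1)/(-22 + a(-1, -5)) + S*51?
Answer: 16049/7 ≈ 2292.7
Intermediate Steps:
Y = 17/4 (Y = -¾ + 5 = 17/4 ≈ 4.2500)
a(U, C) = 289/16 (a(U, C) = (17/4)² = 289/16)
l = 10 (l = 13 - 3 = 10)
S = 45 (S = 9 + (-6)² = 9 + 36 = 45)
(l - 1)/(-22 + a(-1, -5)) + S*51 = (10 - 1)/(-22 + 289/16) + 45*51 = 9/(-63/16) + 2295 = 9*(-16/63) + 2295 = -16/7 + 2295 = 16049/7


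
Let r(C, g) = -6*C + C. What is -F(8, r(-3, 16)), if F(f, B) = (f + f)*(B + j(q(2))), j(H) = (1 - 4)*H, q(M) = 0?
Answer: -240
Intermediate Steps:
j(H) = -3*H
r(C, g) = -5*C
F(f, B) = 2*B*f (F(f, B) = (f + f)*(B - 3*0) = (2*f)*(B + 0) = (2*f)*B = 2*B*f)
-F(8, r(-3, 16)) = -2*(-5*(-3))*8 = -2*15*8 = -1*240 = -240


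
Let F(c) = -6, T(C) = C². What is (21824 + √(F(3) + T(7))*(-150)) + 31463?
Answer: 53287 - 150*√43 ≈ 52303.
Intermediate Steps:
(21824 + √(F(3) + T(7))*(-150)) + 31463 = (21824 + √(-6 + 7²)*(-150)) + 31463 = (21824 + √(-6 + 49)*(-150)) + 31463 = (21824 + √43*(-150)) + 31463 = (21824 - 150*√43) + 31463 = 53287 - 150*√43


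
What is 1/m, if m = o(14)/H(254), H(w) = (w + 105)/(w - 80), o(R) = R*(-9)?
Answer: -359/21924 ≈ -0.016375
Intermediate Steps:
o(R) = -9*R
H(w) = (105 + w)/(-80 + w)
m = -21924/359 (m = (-9*14)/(((105 + 254)/(-80 + 254))) = -126/(359/174) = -126/((1/174)*359) = -126/359/174 = -126*174/359 = -21924/359 ≈ -61.070)
1/m = 1/(-21924/359) = -359/21924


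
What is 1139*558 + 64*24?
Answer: 637098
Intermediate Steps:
1139*558 + 64*24 = 635562 + 1536 = 637098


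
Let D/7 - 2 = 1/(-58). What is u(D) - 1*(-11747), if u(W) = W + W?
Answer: 341468/29 ≈ 11775.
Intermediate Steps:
D = 805/58 (D = 14 + 7/(-58) = 14 + 7*(-1/58) = 14 - 7/58 = 805/58 ≈ 13.879)
u(W) = 2*W
u(D) - 1*(-11747) = 2*(805/58) - 1*(-11747) = 805/29 + 11747 = 341468/29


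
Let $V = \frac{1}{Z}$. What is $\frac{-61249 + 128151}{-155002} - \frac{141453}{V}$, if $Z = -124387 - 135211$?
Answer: $\frac{2845907702667443}{77501} \approx 3.6721 \cdot 10^{10}$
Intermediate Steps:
$Z = -259598$
$V = - \frac{1}{259598}$ ($V = \frac{1}{-259598} = - \frac{1}{259598} \approx -3.8521 \cdot 10^{-6}$)
$\frac{-61249 + 128151}{-155002} - \frac{141453}{V} = \frac{-61249 + 128151}{-155002} - \frac{141453}{- \frac{1}{259598}} = 66902 \left(- \frac{1}{155002}\right) - -36720915894 = - \frac{33451}{77501} + 36720915894 = \frac{2845907702667443}{77501}$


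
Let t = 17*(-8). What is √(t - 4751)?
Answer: 3*I*√543 ≈ 69.907*I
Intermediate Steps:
t = -136
√(t - 4751) = √(-136 - 4751) = √(-4887) = 3*I*√543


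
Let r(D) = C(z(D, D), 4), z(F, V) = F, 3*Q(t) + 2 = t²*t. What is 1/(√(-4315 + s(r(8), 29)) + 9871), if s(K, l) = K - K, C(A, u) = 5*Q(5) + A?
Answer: 9871/97440956 - I*√4315/97440956 ≈ 0.0001013 - 6.7414e-7*I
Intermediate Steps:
Q(t) = -⅔ + t³/3 (Q(t) = -⅔ + (t²*t)/3 = -⅔ + t³/3)
C(A, u) = 205 + A (C(A, u) = 5*(-⅔ + (⅓)*5³) + A = 5*(-⅔ + (⅓)*125) + A = 5*(-⅔ + 125/3) + A = 5*41 + A = 205 + A)
r(D) = 205 + D
s(K, l) = 0
1/(√(-4315 + s(r(8), 29)) + 9871) = 1/(√(-4315 + 0) + 9871) = 1/(√(-4315) + 9871) = 1/(I*√4315 + 9871) = 1/(9871 + I*√4315)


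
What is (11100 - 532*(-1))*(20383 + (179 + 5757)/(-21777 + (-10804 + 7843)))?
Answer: 418942031984/1767 ≈ 2.3709e+8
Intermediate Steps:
(11100 - 532*(-1))*(20383 + (179 + 5757)/(-21777 + (-10804 + 7843))) = (11100 + 532)*(20383 + 5936/(-21777 - 2961)) = 11632*(20383 + 5936/(-24738)) = 11632*(20383 + 5936*(-1/24738)) = 11632*(20383 - 424/1767) = 11632*(36016337/1767) = 418942031984/1767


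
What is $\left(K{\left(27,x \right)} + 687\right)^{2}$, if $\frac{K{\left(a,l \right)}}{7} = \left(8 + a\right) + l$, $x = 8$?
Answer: $976144$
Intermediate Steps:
$K{\left(a,l \right)} = 56 + 7 a + 7 l$ ($K{\left(a,l \right)} = 7 \left(\left(8 + a\right) + l\right) = 7 \left(8 + a + l\right) = 56 + 7 a + 7 l$)
$\left(K{\left(27,x \right)} + 687\right)^{2} = \left(\left(56 + 7 \cdot 27 + 7 \cdot 8\right) + 687\right)^{2} = \left(\left(56 + 189 + 56\right) + 687\right)^{2} = \left(301 + 687\right)^{2} = 988^{2} = 976144$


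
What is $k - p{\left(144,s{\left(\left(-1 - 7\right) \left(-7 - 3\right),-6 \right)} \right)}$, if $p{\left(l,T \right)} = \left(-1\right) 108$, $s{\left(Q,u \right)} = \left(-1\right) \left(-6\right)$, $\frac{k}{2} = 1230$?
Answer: $2568$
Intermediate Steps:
$k = 2460$ ($k = 2 \cdot 1230 = 2460$)
$s{\left(Q,u \right)} = 6$
$p{\left(l,T \right)} = -108$
$k - p{\left(144,s{\left(\left(-1 - 7\right) \left(-7 - 3\right),-6 \right)} \right)} = 2460 - -108 = 2460 + 108 = 2568$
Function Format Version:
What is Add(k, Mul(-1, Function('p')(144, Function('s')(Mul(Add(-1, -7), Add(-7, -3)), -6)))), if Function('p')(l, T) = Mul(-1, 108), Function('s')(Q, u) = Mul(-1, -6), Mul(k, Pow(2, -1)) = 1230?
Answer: 2568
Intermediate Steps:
k = 2460 (k = Mul(2, 1230) = 2460)
Function('s')(Q, u) = 6
Function('p')(l, T) = -108
Add(k, Mul(-1, Function('p')(144, Function('s')(Mul(Add(-1, -7), Add(-7, -3)), -6)))) = Add(2460, Mul(-1, -108)) = Add(2460, 108) = 2568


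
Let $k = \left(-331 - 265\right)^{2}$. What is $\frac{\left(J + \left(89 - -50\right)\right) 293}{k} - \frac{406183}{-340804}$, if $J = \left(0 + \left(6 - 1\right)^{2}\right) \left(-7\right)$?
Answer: $\frac{4396496873}{3783094802} \approx 1.1621$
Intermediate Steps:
$J = -175$ ($J = \left(0 + 5^{2}\right) \left(-7\right) = \left(0 + 25\right) \left(-7\right) = 25 \left(-7\right) = -175$)
$k = 355216$ ($k = \left(-596\right)^{2} = 355216$)
$\frac{\left(J + \left(89 - -50\right)\right) 293}{k} - \frac{406183}{-340804} = \frac{\left(-175 + \left(89 - -50\right)\right) 293}{355216} - \frac{406183}{-340804} = \left(-175 + \left(89 + 50\right)\right) 293 \cdot \frac{1}{355216} - - \frac{406183}{340804} = \left(-175 + 139\right) 293 \cdot \frac{1}{355216} + \frac{406183}{340804} = \left(-36\right) 293 \cdot \frac{1}{355216} + \frac{406183}{340804} = \left(-10548\right) \frac{1}{355216} + \frac{406183}{340804} = - \frac{2637}{88804} + \frac{406183}{340804} = \frac{4396496873}{3783094802}$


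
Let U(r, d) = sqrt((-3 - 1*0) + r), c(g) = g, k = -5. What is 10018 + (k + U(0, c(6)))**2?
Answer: 10040 - 10*I*sqrt(3) ≈ 10040.0 - 17.32*I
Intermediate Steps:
U(r, d) = sqrt(-3 + r) (U(r, d) = sqrt((-3 + 0) + r) = sqrt(-3 + r))
10018 + (k + U(0, c(6)))**2 = 10018 + (-5 + sqrt(-3 + 0))**2 = 10018 + (-5 + sqrt(-3))**2 = 10018 + (-5 + I*sqrt(3))**2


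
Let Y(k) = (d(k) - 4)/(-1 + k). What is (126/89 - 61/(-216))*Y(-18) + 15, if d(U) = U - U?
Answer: 1402355/91314 ≈ 15.357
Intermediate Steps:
d(U) = 0
Y(k) = -4/(-1 + k) (Y(k) = (0 - 4)/(-1 + k) = -4/(-1 + k))
(126/89 - 61/(-216))*Y(-18) + 15 = (126/89 - 61/(-216))*(-4/(-1 - 18)) + 15 = (126*(1/89) - 61*(-1/216))*(-4/(-19)) + 15 = (126/89 + 61/216)*(-4*(-1/19)) + 15 = (32645/19224)*(4/19) + 15 = 32645/91314 + 15 = 1402355/91314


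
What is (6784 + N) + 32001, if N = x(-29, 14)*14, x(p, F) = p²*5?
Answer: 97655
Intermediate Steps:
x(p, F) = 5*p²
N = 58870 (N = (5*(-29)²)*14 = (5*841)*14 = 4205*14 = 58870)
(6784 + N) + 32001 = (6784 + 58870) + 32001 = 65654 + 32001 = 97655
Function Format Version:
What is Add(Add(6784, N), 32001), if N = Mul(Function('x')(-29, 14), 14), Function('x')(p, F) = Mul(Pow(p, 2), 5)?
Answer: 97655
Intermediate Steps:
Function('x')(p, F) = Mul(5, Pow(p, 2))
N = 58870 (N = Mul(Mul(5, Pow(-29, 2)), 14) = Mul(Mul(5, 841), 14) = Mul(4205, 14) = 58870)
Add(Add(6784, N), 32001) = Add(Add(6784, 58870), 32001) = Add(65654, 32001) = 97655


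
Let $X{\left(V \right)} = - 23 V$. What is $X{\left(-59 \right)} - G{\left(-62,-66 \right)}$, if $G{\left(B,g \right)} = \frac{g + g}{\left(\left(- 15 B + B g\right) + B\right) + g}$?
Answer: $\frac{3320645}{2447} \approx 1357.0$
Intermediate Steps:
$G{\left(B,g \right)} = \frac{2 g}{g - 14 B + B g}$ ($G{\left(B,g \right)} = \frac{2 g}{\left(- 14 B + B g\right) + g} = \frac{2 g}{g - 14 B + B g}$)
$X{\left(-59 \right)} - G{\left(-62,-66 \right)} = \left(-23\right) \left(-59\right) - 2 \left(-66\right) \frac{1}{-66 - -868 - -4092} = 1357 - 2 \left(-66\right) \frac{1}{-66 + 868 + 4092} = 1357 - 2 \left(-66\right) \frac{1}{4894} = 1357 - - \frac{66}{2447} = 1357 + \frac{66}{2447} = \frac{3320645}{2447}$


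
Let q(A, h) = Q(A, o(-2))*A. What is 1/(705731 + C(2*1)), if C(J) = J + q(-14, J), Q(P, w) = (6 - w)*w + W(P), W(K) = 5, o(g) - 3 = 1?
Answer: 1/705551 ≈ 1.4173e-6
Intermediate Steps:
o(g) = 4 (o(g) = 3 + 1 = 4)
Q(P, w) = 5 + w*(6 - w) (Q(P, w) = (6 - w)*w + 5 = w*(6 - w) + 5 = 5 + w*(6 - w))
q(A, h) = 13*A (q(A, h) = (5 - 1*4² + 6*4)*A = (5 - 1*16 + 24)*A = (5 - 16 + 24)*A = 13*A)
C(J) = -182 + J (C(J) = J + 13*(-14) = J - 182 = -182 + J)
1/(705731 + C(2*1)) = 1/(705731 + (-182 + 2*1)) = 1/(705731 + (-182 + 2)) = 1/(705731 - 180) = 1/705551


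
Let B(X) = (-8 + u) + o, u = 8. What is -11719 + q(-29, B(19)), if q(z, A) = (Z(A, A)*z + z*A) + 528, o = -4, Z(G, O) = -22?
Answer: -10437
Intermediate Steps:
B(X) = -4 (B(X) = (-8 + 8) - 4 = 0 - 4 = -4)
q(z, A) = 528 - 22*z + A*z (q(z, A) = (-22*z + z*A) + 528 = (-22*z + A*z) + 528 = 528 - 22*z + A*z)
-11719 + q(-29, B(19)) = -11719 + (528 - 22*(-29) - 4*(-29)) = -11719 + (528 + 638 + 116) = -11719 + 1282 = -10437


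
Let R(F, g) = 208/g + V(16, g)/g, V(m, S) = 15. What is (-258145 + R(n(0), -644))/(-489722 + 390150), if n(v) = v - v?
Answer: 166245603/64124368 ≈ 2.5925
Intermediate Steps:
n(v) = 0
R(F, g) = 223/g (R(F, g) = 208/g + 15/g = 223/g)
(-258145 + R(n(0), -644))/(-489722 + 390150) = (-258145 + 223/(-644))/(-489722 + 390150) = (-258145 + 223*(-1/644))/(-99572) = (-258145 - 223/644)*(-1/99572) = -166245603/644*(-1/99572) = 166245603/64124368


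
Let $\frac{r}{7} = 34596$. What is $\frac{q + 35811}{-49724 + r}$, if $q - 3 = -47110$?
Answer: $- \frac{353}{6014} \approx -0.058696$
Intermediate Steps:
$q = -47107$ ($q = 3 - 47110 = -47107$)
$r = 242172$ ($r = 7 \cdot 34596 = 242172$)
$\frac{q + 35811}{-49724 + r} = \frac{-47107 + 35811}{-49724 + 242172} = - \frac{11296}{192448} = \left(-11296\right) \frac{1}{192448} = - \frac{353}{6014}$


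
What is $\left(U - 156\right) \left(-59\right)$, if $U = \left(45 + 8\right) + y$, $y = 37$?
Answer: $3894$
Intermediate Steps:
$U = 90$ ($U = \left(45 + 8\right) + 37 = 53 + 37 = 90$)
$\left(U - 156\right) \left(-59\right) = \left(90 - 156\right) \left(-59\right) = \left(-66\right) \left(-59\right) = 3894$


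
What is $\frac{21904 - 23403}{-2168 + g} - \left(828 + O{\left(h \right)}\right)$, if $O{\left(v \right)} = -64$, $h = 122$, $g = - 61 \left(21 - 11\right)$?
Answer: $- \frac{2120893}{2778} \approx -763.46$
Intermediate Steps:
$g = -610$ ($g = \left(-61\right) 10 = -610$)
$\frac{21904 - 23403}{-2168 + g} - \left(828 + O{\left(h \right)}\right) = \frac{21904 - 23403}{-2168 - 610} - 764 = - \frac{1499}{-2778} + \left(-828 + 64\right) = \left(-1499\right) \left(- \frac{1}{2778}\right) - 764 = \frac{1499}{2778} - 764 = - \frac{2120893}{2778}$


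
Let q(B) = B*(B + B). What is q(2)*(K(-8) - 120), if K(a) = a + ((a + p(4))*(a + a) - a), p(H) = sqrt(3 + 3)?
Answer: 64 - 128*sqrt(6) ≈ -249.53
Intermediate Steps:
p(H) = sqrt(6)
q(B) = 2*B**2 (q(B) = B*(2*B) = 2*B**2)
K(a) = 2*a*(a + sqrt(6)) (K(a) = a + ((a + sqrt(6))*(a + a) - a) = a + ((a + sqrt(6))*(2*a) - a) = a + (2*a*(a + sqrt(6)) - a) = a + (-a + 2*a*(a + sqrt(6))) = 2*a*(a + sqrt(6)))
q(2)*(K(-8) - 120) = (2*2**2)*(2*(-8)*(-8 + sqrt(6)) - 120) = (2*4)*((128 - 16*sqrt(6)) - 120) = 8*(8 - 16*sqrt(6)) = 64 - 128*sqrt(6)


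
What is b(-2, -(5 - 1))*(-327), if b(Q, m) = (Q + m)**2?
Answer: -11772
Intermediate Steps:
b(-2, -(5 - 1))*(-327) = (-2 - (5 - 1))**2*(-327) = (-2 - 1*4)**2*(-327) = (-2 - 4)**2*(-327) = (-6)**2*(-327) = 36*(-327) = -11772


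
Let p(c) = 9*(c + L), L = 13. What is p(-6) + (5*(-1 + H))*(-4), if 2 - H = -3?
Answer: -17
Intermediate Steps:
H = 5 (H = 2 - 1*(-3) = 2 + 3 = 5)
p(c) = 117 + 9*c (p(c) = 9*(c + 13) = 9*(13 + c) = 117 + 9*c)
p(-6) + (5*(-1 + H))*(-4) = (117 + 9*(-6)) + (5*(-1 + 5))*(-4) = (117 - 54) + (5*4)*(-4) = 63 + 20*(-4) = 63 - 80 = -17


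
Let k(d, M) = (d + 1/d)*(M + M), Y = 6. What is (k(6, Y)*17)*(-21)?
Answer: -26418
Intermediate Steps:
k(d, M) = 2*M*(d + 1/d) (k(d, M) = (d + 1/d)*(2*M) = 2*M*(d + 1/d))
(k(6, Y)*17)*(-21) = ((2*6*(1 + 6**2)/6)*17)*(-21) = ((2*6*(1/6)*(1 + 36))*17)*(-21) = ((2*6*(1/6)*37)*17)*(-21) = (74*17)*(-21) = 1258*(-21) = -26418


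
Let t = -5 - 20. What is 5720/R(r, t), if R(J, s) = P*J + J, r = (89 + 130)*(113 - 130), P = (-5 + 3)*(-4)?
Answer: -5720/33507 ≈ -0.17071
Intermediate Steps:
t = -25
P = 8 (P = -2*(-4) = 8)
r = -3723 (r = 219*(-17) = -3723)
R(J, s) = 9*J (R(J, s) = 8*J + J = 9*J)
5720/R(r, t) = 5720/((9*(-3723))) = 5720/(-33507) = 5720*(-1/33507) = -5720/33507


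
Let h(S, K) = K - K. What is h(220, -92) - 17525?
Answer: -17525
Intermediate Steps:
h(S, K) = 0
h(220, -92) - 17525 = 0 - 17525 = -17525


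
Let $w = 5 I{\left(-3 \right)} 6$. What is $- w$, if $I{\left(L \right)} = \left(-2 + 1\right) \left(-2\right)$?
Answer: $-60$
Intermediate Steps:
$I{\left(L \right)} = 2$ ($I{\left(L \right)} = \left(-1\right) \left(-2\right) = 2$)
$w = 60$ ($w = 5 \cdot 2 \cdot 6 = 10 \cdot 6 = 60$)
$- w = \left(-1\right) 60 = -60$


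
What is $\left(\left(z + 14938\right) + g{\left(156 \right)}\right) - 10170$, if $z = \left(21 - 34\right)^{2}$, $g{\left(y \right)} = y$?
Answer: $5093$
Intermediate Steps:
$z = 169$ ($z = \left(-13\right)^{2} = 169$)
$\left(\left(z + 14938\right) + g{\left(156 \right)}\right) - 10170 = \left(\left(169 + 14938\right) + 156\right) - 10170 = \left(15107 + 156\right) - 10170 = 15263 - 10170 = 5093$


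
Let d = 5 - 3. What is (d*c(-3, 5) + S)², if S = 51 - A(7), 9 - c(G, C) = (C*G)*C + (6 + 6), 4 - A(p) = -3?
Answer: 35344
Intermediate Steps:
A(p) = 7 (A(p) = 4 - 1*(-3) = 4 + 3 = 7)
c(G, C) = -3 - G*C² (c(G, C) = 9 - ((C*G)*C + (6 + 6)) = 9 - (G*C² + 12) = 9 - (12 + G*C²) = 9 + (-12 - G*C²) = -3 - G*C²)
S = 44 (S = 51 - 1*7 = 51 - 7 = 44)
d = 2 (d = 5 - 1*3 = 5 - 3 = 2)
(d*c(-3, 5) + S)² = (2*(-3 - 1*(-3)*5²) + 44)² = (2*(-3 - 1*(-3)*25) + 44)² = (2*(-3 + 75) + 44)² = (2*72 + 44)² = (144 + 44)² = 188² = 35344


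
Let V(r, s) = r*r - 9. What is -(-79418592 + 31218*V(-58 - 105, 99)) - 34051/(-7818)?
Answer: -5861400739133/7818 ≈ -7.4973e+8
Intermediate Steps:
V(r, s) = -9 + r² (V(r, s) = r² - 9 = -9 + r²)
-(-79418592 + 31218*V(-58 - 105, 99)) - 34051/(-7818) = -(-79699554 + 31218*(-58 - 105)²) - 34051/(-7818) = -(-79699554 + 829431042) - 34051*(-1/7818) = -31218/(1/((-9 + 26569) - 2544)) + 34051/7818 = -31218/(1/(26560 - 2544)) + 34051/7818 = -31218/(1/24016) + 34051/7818 = -31218/1/24016 + 34051/7818 = -31218*24016 + 34051/7818 = -749731488 + 34051/7818 = -5861400739133/7818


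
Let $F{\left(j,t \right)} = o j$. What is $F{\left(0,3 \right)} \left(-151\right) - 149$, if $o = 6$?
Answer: $-149$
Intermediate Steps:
$F{\left(j,t \right)} = 6 j$
$F{\left(0,3 \right)} \left(-151\right) - 149 = 6 \cdot 0 \left(-151\right) - 149 = 0 \left(-151\right) - 149 = 0 - 149 = -149$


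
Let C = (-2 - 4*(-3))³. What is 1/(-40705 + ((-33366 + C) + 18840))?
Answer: -1/54231 ≈ -1.8440e-5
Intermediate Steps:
C = 1000 (C = (-2 + 12)³ = 10³ = 1000)
1/(-40705 + ((-33366 + C) + 18840)) = 1/(-40705 + ((-33366 + 1000) + 18840)) = 1/(-40705 + (-32366 + 18840)) = 1/(-40705 - 13526) = 1/(-54231) = -1/54231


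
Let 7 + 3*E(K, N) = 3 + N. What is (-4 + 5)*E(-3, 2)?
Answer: -⅔ ≈ -0.66667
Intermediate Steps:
E(K, N) = -4/3 + N/3 (E(K, N) = -7/3 + (3 + N)/3 = -7/3 + (1 + N/3) = -4/3 + N/3)
(-4 + 5)*E(-3, 2) = (-4 + 5)*(-4/3 + (⅓)*2) = 1*(-4/3 + ⅔) = 1*(-⅔) = -⅔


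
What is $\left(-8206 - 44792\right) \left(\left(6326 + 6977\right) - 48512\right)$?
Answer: $1866006582$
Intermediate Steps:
$\left(-8206 - 44792\right) \left(\left(6326 + 6977\right) - 48512\right) = - 52998 \left(13303 - 48512\right) = \left(-52998\right) \left(-35209\right) = 1866006582$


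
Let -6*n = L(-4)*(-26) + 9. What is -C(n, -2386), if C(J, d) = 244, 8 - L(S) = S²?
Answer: -244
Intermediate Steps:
L(S) = 8 - S²
n = -217/6 (n = -((8 - 1*(-4)²)*(-26) + 9)/6 = -((8 - 1*16)*(-26) + 9)/6 = -((8 - 16)*(-26) + 9)/6 = -(-8*(-26) + 9)/6 = -(208 + 9)/6 = -⅙*217 = -217/6 ≈ -36.167)
-C(n, -2386) = -1*244 = -244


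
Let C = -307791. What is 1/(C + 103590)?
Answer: -1/204201 ≈ -4.8971e-6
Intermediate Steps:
1/(C + 103590) = 1/(-307791 + 103590) = 1/(-204201) = -1/204201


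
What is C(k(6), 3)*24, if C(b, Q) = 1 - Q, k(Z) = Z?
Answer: -48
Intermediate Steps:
C(k(6), 3)*24 = (1 - 1*3)*24 = (1 - 3)*24 = -2*24 = -48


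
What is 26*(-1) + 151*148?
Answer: 22322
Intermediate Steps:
26*(-1) + 151*148 = -26 + 22348 = 22322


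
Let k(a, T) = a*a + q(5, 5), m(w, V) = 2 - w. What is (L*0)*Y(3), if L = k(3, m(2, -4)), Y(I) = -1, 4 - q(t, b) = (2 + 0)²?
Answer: 0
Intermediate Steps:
q(t, b) = 0 (q(t, b) = 4 - (2 + 0)² = 4 - 1*2² = 4 - 1*4 = 4 - 4 = 0)
k(a, T) = a² (k(a, T) = a*a + 0 = a² + 0 = a²)
L = 9 (L = 3² = 9)
(L*0)*Y(3) = (9*0)*(-1) = 0*(-1) = 0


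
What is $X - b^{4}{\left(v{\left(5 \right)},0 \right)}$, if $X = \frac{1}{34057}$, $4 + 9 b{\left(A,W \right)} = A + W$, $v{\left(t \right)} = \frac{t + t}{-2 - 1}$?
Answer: $- \frac{7977525151}{18099286137} \approx -0.44076$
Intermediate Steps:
$v{\left(t \right)} = - \frac{2 t}{3}$ ($v{\left(t \right)} = \frac{2 t}{-3} = 2 t \left(- \frac{1}{3}\right) = - \frac{2 t}{3}$)
$b{\left(A,W \right)} = - \frac{4}{9} + \frac{A}{9} + \frac{W}{9}$ ($b{\left(A,W \right)} = - \frac{4}{9} + \frac{A + W}{9} = - \frac{4}{9} + \left(\frac{A}{9} + \frac{W}{9}\right) = - \frac{4}{9} + \frac{A}{9} + \frac{W}{9}$)
$X = \frac{1}{34057} \approx 2.9363 \cdot 10^{-5}$
$X - b^{4}{\left(v{\left(5 \right)},0 \right)} = \frac{1}{34057} - \left(- \frac{4}{9} + \frac{\left(- \frac{2}{3}\right) 5}{9} + \frac{1}{9} \cdot 0\right)^{4} = \frac{1}{34057} - \left(- \frac{4}{9} + \frac{1}{9} \left(- \frac{10}{3}\right) + 0\right)^{4} = \frac{1}{34057} - \left(- \frac{4}{9} - \frac{10}{27} + 0\right)^{4} = \frac{1}{34057} - \left(- \frac{22}{27}\right)^{4} = \frac{1}{34057} - \frac{234256}{531441} = - \frac{7977525151}{18099286137}$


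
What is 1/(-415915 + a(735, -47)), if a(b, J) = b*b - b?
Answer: 1/123575 ≈ 8.0922e-6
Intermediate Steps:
a(b, J) = b**2 - b
1/(-415915 + a(735, -47)) = 1/(-415915 + 735*(-1 + 735)) = 1/(-415915 + 735*734) = 1/(-415915 + 539490) = 1/123575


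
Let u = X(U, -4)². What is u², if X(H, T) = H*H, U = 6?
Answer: 1679616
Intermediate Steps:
X(H, T) = H²
u = 1296 (u = (6²)² = 36² = 1296)
u² = 1296² = 1679616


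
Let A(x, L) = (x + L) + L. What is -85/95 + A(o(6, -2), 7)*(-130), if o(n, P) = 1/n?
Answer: -105026/57 ≈ -1842.6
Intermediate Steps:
A(x, L) = x + 2*L (A(x, L) = (L + x) + L = x + 2*L)
-85/95 + A(o(6, -2), 7)*(-130) = -85/95 + (1/6 + 2*7)*(-130) = -85*1/95 + (⅙ + 14)*(-130) = -17/19 + (85/6)*(-130) = -17/19 - 5525/3 = -105026/57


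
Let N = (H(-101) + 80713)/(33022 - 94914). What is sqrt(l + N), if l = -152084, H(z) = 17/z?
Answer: I*sqrt(371431771051979663)/1562773 ≈ 389.98*I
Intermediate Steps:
N = -2037999/1562773 (N = (17/(-101) + 80713)/(33022 - 94914) = (17*(-1/101) + 80713)/(-61892) = (-17/101 + 80713)*(-1/61892) = (8151996/101)*(-1/61892) = -2037999/1562773 ≈ -1.3041)
sqrt(l + N) = sqrt(-152084 - 2037999/1562773) = sqrt(-237674806931/1562773) = I*sqrt(371431771051979663)/1562773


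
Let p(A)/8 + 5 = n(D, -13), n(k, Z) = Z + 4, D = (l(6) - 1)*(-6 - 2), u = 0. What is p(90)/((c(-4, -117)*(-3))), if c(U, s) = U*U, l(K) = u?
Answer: 7/3 ≈ 2.3333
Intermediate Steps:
l(K) = 0
D = 8 (D = (0 - 1)*(-6 - 2) = -1*(-8) = 8)
n(k, Z) = 4 + Z
c(U, s) = U²
p(A) = -112 (p(A) = -40 + 8*(4 - 13) = -40 + 8*(-9) = -40 - 72 = -112)
p(90)/((c(-4, -117)*(-3))) = -112/((-4)²*(-3)) = -112/(16*(-3)) = -112/(-48) = -112*(-1/48) = 7/3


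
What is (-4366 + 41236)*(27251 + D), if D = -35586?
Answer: -307311450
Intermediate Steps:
(-4366 + 41236)*(27251 + D) = (-4366 + 41236)*(27251 - 35586) = 36870*(-8335) = -307311450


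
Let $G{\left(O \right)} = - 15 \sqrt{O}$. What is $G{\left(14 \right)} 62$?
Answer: $- 930 \sqrt{14} \approx -3479.7$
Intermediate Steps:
$G{\left(14 \right)} 62 = - 15 \sqrt{14} \cdot 62 = - 930 \sqrt{14}$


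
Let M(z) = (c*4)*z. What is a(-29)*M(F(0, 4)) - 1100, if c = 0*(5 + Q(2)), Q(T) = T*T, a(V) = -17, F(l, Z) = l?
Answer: -1100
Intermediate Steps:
Q(T) = T²
c = 0 (c = 0*(5 + 2²) = 0*(5 + 4) = 0*9 = 0)
M(z) = 0 (M(z) = (0*4)*z = 0*z = 0)
a(-29)*M(F(0, 4)) - 1100 = -17*0 - 1100 = 0 - 1100 = -1100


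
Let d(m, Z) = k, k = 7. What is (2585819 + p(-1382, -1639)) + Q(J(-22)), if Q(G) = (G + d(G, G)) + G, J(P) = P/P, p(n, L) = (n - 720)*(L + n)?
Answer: 8935970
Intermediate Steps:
d(m, Z) = 7
p(n, L) = (-720 + n)*(L + n)
J(P) = 1
Q(G) = 7 + 2*G (Q(G) = (G + 7) + G = (7 + G) + G = 7 + 2*G)
(2585819 + p(-1382, -1639)) + Q(J(-22)) = (2585819 + ((-1382)**2 - 720*(-1639) - 720*(-1382) - 1639*(-1382))) + (7 + 2*1) = (2585819 + (1909924 + 1180080 + 995040 + 2265098)) + (7 + 2) = (2585819 + 6350142) + 9 = 8935961 + 9 = 8935970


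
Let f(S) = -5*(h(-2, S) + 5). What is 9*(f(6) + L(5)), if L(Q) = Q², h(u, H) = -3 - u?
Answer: 45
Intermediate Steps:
f(S) = -20 (f(S) = -5*((-3 - 1*(-2)) + 5) = -5*((-3 + 2) + 5) = -5*(-1 + 5) = -5*4 = -20)
9*(f(6) + L(5)) = 9*(-20 + 5²) = 9*(-20 + 25) = 9*5 = 45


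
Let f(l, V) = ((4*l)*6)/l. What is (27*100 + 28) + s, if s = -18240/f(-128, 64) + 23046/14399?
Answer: 28360278/14399 ≈ 1969.6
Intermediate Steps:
f(l, V) = 24 (f(l, V) = (24*l)/l = 24)
s = -10920194/14399 (s = -18240/24 + 23046/14399 = -18240*1/24 + 23046*(1/14399) = -760 + 23046/14399 = -10920194/14399 ≈ -758.40)
(27*100 + 28) + s = (27*100 + 28) - 10920194/14399 = (2700 + 28) - 10920194/14399 = 2728 - 10920194/14399 = 28360278/14399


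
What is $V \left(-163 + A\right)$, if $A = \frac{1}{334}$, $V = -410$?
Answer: $\frac{11160405}{167} \approx 66829.0$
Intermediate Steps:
$A = \frac{1}{334} \approx 0.002994$
$V \left(-163 + A\right) = - 410 \left(-163 + \frac{1}{334}\right) = \left(-410\right) \left(- \frac{54441}{334}\right) = \frac{11160405}{167}$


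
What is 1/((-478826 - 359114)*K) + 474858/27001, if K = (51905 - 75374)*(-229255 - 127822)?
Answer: 107565116015599635089/6116282546650168620 ≈ 17.587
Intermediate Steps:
K = 8380240113 (K = -23469*(-357077) = 8380240113)
1/((-478826 - 359114)*K) + 474858/27001 = 1/(-478826 - 359114*8380240113) + 474858/27001 = (1/8380240113)/(-837940) + 474858*(1/27001) = -1/837940*1/8380240113 + 15318/871 = -1/7022138400287220 + 15318/871 = 107565116015599635089/6116282546650168620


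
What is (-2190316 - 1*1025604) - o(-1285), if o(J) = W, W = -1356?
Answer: -3214564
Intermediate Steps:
o(J) = -1356
(-2190316 - 1*1025604) - o(-1285) = (-2190316 - 1*1025604) - 1*(-1356) = (-2190316 - 1025604) + 1356 = -3215920 + 1356 = -3214564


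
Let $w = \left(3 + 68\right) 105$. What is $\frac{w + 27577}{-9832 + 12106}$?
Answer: $\frac{17516}{1137} \approx 15.405$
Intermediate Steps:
$w = 7455$ ($w = 71 \cdot 105 = 7455$)
$\frac{w + 27577}{-9832 + 12106} = \frac{7455 + 27577}{-9832 + 12106} = \frac{35032}{2274} = 35032 \cdot \frac{1}{2274} = \frac{17516}{1137}$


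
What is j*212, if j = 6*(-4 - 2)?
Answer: -7632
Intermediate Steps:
j = -36 (j = 6*(-6) = -36)
j*212 = -36*212 = -7632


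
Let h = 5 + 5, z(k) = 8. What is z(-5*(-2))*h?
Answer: 80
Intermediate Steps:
h = 10
z(-5*(-2))*h = 8*10 = 80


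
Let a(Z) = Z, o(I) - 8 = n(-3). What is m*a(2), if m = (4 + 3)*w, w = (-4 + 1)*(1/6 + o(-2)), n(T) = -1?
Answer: -301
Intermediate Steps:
o(I) = 7 (o(I) = 8 - 1 = 7)
w = -43/2 (w = (-4 + 1)*(1/6 + 7) = -3*(⅙ + 7) = -3*43/6 = -43/2 ≈ -21.500)
m = -301/2 (m = (4 + 3)*(-43/2) = 7*(-43/2) = -301/2 ≈ -150.50)
m*a(2) = -301/2*2 = -301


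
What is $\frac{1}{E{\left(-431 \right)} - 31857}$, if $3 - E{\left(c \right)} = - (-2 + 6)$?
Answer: $- \frac{1}{31850} \approx -3.1397 \cdot 10^{-5}$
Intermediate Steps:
$E{\left(c \right)} = 7$ ($E{\left(c \right)} = 3 - - (-2 + 6) = 3 - \left(-1\right) 4 = 3 - -4 = 3 + 4 = 7$)
$\frac{1}{E{\left(-431 \right)} - 31857} = \frac{1}{7 - 31857} = \frac{1}{-31850} = - \frac{1}{31850}$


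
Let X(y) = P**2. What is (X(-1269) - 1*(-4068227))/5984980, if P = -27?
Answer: 1017239/1496245 ≈ 0.67986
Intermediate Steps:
X(y) = 729 (X(y) = (-27)**2 = 729)
(X(-1269) - 1*(-4068227))/5984980 = (729 - 1*(-4068227))/5984980 = (729 + 4068227)*(1/5984980) = 4068956*(1/5984980) = 1017239/1496245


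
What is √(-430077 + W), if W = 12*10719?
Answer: I*√301449 ≈ 549.04*I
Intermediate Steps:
W = 128628
√(-430077 + W) = √(-430077 + 128628) = √(-301449) = I*√301449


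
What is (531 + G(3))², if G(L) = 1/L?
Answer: 2540836/9 ≈ 2.8232e+5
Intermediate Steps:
(531 + G(3))² = (531 + 1/3)² = (531 + ⅓)² = (1594/3)² = 2540836/9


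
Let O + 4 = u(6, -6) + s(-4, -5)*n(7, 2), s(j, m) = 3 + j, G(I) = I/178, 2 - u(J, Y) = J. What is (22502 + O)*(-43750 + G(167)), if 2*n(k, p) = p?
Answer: -175160481169/178 ≈ -9.8405e+8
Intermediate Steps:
u(J, Y) = 2 - J
n(k, p) = p/2
G(I) = I/178 (G(I) = I*(1/178) = I/178)
O = -9 (O = -4 + ((2 - 1*6) + (3 - 4)*((½)*2)) = -4 + ((2 - 6) - 1*1) = -4 + (-4 - 1) = -4 - 5 = -9)
(22502 + O)*(-43750 + G(167)) = (22502 - 9)*(-43750 + (1/178)*167) = 22493*(-43750 + 167/178) = 22493*(-7787333/178) = -175160481169/178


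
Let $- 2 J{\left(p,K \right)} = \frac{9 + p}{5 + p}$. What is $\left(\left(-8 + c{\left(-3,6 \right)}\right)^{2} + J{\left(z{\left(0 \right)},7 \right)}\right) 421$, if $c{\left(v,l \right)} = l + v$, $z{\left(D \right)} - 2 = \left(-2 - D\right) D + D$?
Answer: $\frac{142719}{14} \approx 10194.0$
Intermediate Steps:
$z{\left(D \right)} = 2 + D + D \left(-2 - D\right)$ ($z{\left(D \right)} = 2 + \left(\left(-2 - D\right) D + D\right) = 2 + \left(D \left(-2 - D\right) + D\right) = 2 + \left(D + D \left(-2 - D\right)\right) = 2 + D + D \left(-2 - D\right)$)
$J{\left(p,K \right)} = - \frac{9 + p}{2 \left(5 + p\right)}$ ($J{\left(p,K \right)} = - \frac{\left(9 + p\right) \frac{1}{5 + p}}{2} = - \frac{\frac{1}{5 + p} \left(9 + p\right)}{2} = - \frac{9 + p}{2 \left(5 + p\right)}$)
$\left(\left(-8 + c{\left(-3,6 \right)}\right)^{2} + J{\left(z{\left(0 \right)},7 \right)}\right) 421 = \left(\left(-8 + \left(6 - 3\right)\right)^{2} + \frac{-9 - \left(2 - 0 - 0^{2}\right)}{2 \left(5 - -2\right)}\right) 421 = \left(\left(-8 + 3\right)^{2} + \frac{-9 - \left(2 + 0 - 0\right)}{2 \left(5 + \left(2 + 0 - 0\right)\right)}\right) 421 = \left(\left(-5\right)^{2} + \frac{-9 - \left(2 + 0 + 0\right)}{2 \left(5 + \left(2 + 0 + 0\right)\right)}\right) 421 = \left(25 + \frac{-9 - 2}{2 \left(5 + 2\right)}\right) 421 = \left(25 + \frac{-9 - 2}{2 \cdot 7}\right) 421 = \left(25 + \frac{1}{2} \cdot \frac{1}{7} \left(-11\right)\right) 421 = \left(25 - \frac{11}{14}\right) 421 = \frac{339}{14} \cdot 421 = \frac{142719}{14}$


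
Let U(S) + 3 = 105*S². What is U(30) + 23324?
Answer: 117821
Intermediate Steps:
U(S) = -3 + 105*S²
U(30) + 23324 = (-3 + 105*30²) + 23324 = (-3 + 105*900) + 23324 = (-3 + 94500) + 23324 = 94497 + 23324 = 117821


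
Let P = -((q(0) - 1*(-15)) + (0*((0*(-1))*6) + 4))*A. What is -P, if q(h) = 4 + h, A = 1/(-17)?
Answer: -23/17 ≈ -1.3529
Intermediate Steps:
A = -1/17 ≈ -0.058824
P = 23/17 (P = -(((4 + 0) - 1*(-15)) + (0*((0*(-1))*6) + 4))*(-1)/17 = -((4 + 15) + (0*(0*6) + 4))*(-1)/17 = -(19 + (0*0 + 4))*(-1)/17 = -(19 + (0 + 4))*(-1)/17 = -(19 + 4)*(-1)/17 = -23*(-1)/17 = -1*(-23/17) = 23/17 ≈ 1.3529)
-P = -1*23/17 = -23/17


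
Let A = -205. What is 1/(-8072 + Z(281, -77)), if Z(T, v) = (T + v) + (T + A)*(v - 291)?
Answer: -1/35836 ≈ -2.7905e-5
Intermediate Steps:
Z(T, v) = T + v + (-291 + v)*(-205 + T) (Z(T, v) = (T + v) + (T - 205)*(v - 291) = (T + v) + (-205 + T)*(-291 + v) = (T + v) + (-291 + v)*(-205 + T) = T + v + (-291 + v)*(-205 + T))
1/(-8072 + Z(281, -77)) = 1/(-8072 + (59655 - 290*281 - 204*(-77) + 281*(-77))) = 1/(-8072 + (59655 - 81490 + 15708 - 21637)) = 1/(-8072 - 27764) = 1/(-35836) = -1/35836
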